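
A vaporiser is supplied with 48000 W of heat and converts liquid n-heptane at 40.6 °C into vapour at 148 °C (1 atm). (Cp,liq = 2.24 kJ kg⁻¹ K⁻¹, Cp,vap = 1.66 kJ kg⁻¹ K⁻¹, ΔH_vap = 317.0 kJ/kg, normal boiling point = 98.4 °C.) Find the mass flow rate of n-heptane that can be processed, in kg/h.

Δh = 2.24×(98.4−40.6) + 317.0 + 1.66×(148−98.4) = 528.81 kJ/kg
Q = 48000 W = 48 kJ/s = 172800 kJ/h
ṁ = Q/Δh = 172800 / 528.81 = 326.77 kg/h

ṁ = 327 kg/h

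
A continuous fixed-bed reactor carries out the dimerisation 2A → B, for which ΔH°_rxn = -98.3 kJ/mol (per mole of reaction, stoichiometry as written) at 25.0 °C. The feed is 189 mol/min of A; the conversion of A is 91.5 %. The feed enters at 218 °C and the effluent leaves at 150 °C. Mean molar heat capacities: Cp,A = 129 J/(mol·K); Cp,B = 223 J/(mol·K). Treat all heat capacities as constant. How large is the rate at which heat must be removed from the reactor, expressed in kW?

Q_out = 176 kW

Extent of reaction ξ = 0.915 × 189 / 2 = 86.468 mol/min
Reaction term: ξ·ΔH°_rxn = 86.468 × -98.3 = -8499.8 kJ/min
Sensible, feed 218→25 °C: -4705.5 kJ/min
Outlet flows (mol/min): A 16.065, B 86.468
Sensible, products 25→150 °C: 2669.3 kJ/min
Q = ΔH = -10536 kJ/min = -175.6 kW
Heat removed = 175.6 kW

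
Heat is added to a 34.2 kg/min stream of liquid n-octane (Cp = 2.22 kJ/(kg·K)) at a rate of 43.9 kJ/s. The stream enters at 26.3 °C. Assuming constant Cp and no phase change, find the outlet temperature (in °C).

Q = 43.9 kJ/s = 2634 kJ/min
ΔT = Q/(ṁ·Cp) = 2634/(34.2×2.22) = 34.693 K
T_out = 26.3 + 34.693 = 60.993 °C

T_out = 61.0 °C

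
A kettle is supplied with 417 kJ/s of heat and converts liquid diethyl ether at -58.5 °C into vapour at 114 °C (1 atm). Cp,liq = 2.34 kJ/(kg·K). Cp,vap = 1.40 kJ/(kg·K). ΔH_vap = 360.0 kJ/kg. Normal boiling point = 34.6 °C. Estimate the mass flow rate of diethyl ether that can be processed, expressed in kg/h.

Δh = 2.34×(34.6−-58.5) + 360.0 + 1.40×(114−34.6) = 689.01 kJ/kg
Q = 417 kJ/s = 417 kJ/s = 1.5012e+06 kJ/h
ṁ = Q/Δh = 1.5012e+06 / 689.01 = 2178.8 kg/h

ṁ = 2180 kg/h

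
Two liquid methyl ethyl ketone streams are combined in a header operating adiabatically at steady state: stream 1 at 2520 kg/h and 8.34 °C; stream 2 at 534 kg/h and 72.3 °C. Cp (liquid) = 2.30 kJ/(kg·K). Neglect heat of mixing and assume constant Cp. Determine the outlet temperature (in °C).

T_out = 19.5 °C

Adiabatic, steady state ⇒ Σ ṁᵢCp,ᵢ(T_out − Tᵢ) = 0
T_out = Σ ṁᵢCp,ᵢTᵢ / Σ ṁᵢCp,ᵢ
      = 137140 / 7024.2 = 19.524 °C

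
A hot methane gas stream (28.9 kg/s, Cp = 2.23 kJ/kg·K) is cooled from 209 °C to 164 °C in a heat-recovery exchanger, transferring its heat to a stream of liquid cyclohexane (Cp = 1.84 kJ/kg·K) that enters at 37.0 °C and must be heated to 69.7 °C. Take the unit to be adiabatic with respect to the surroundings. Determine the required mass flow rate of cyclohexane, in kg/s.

Heat released by hot stream: Q = 28.9 × 2.23 × (209 − 164) = 2900.1 kJ/s
Energy balance on cold side (adiabatic exchanger): Q = ṁ_c·Cp_c·(T_c,out − T_c,in)
ṁ_c = 2900.1 / [1.84 × (69.7 − 37.0)] = 48.2 kg/s

ṁ_c = 48.2 kg/s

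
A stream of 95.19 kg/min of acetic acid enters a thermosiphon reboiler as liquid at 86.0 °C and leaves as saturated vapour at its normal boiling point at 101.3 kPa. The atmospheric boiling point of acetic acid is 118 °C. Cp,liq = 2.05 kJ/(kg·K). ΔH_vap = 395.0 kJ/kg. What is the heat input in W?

liquid 86.0→118 °C: 65.6 kJ/kg
vaporisation at 118 °C: 395 kJ/kg
Δh = 65.6 + 395 = 460.6 kJ/kg
Q = ṁ·Δh = 95.19 kg/min × 460.6 kJ/kg = 43845 kJ/min
|Q| = 730.74 kW = 730740 W

Q = 731000 W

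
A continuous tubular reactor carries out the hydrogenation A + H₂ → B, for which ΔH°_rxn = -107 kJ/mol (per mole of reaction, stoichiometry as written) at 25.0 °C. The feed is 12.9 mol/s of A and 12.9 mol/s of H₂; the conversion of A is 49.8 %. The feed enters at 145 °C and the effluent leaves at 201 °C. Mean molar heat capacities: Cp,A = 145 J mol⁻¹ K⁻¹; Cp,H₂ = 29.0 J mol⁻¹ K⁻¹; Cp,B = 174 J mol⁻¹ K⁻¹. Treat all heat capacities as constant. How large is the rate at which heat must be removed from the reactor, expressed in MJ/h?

Extent of reaction ξ = 0.498 × 12.9 = 6.4242 mol/s
Reaction term: ξ·ΔH°_rxn = 6.4242 × -107 = -687.39 kJ/s
Sensible, feed 145→25 °C: -269.35 kJ/s
Outlet flows (mol/s): A 6.4758, H₂ 6.4758, B 6.4242
Sensible, products 25→201 °C: 395.05 kJ/s
Q = ΔH = -561.69 kJ/s = -561.69 kW
Heat removed = 2022.1 MJ/h

Q_out = 2020 MJ/h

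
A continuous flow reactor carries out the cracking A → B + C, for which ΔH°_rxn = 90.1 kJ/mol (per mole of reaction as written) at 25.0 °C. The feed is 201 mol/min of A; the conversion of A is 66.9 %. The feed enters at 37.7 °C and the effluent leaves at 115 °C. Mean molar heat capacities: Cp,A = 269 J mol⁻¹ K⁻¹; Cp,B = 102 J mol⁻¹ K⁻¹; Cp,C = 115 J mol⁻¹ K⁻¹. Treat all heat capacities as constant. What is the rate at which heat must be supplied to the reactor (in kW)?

Extent of reaction ξ = 0.669 × 201 = 134.47 mol/min
Reaction term: ξ·ΔH°_rxn = 134.47 × 90.1 = 12116 kJ/min
Sensible, feed 37.7→25 °C: -686.68 kJ/min
Outlet flows (mol/min): A 66.531, B 134.47, C 134.47
Sensible, products 25→115 °C: 4236.9 kJ/min
Q = ΔH = 15666 kJ/min = 261.1 kW
Heat supplied = 261.1 kW

Q_in = 261 kW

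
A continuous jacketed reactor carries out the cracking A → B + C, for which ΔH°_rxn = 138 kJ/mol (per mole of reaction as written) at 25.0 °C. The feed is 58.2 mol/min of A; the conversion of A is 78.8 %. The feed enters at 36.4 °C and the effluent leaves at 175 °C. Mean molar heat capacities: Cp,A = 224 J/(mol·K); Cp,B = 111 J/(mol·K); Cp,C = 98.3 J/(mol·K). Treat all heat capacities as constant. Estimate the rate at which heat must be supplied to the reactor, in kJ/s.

Q_in = 134 kJ/s

Extent of reaction ξ = 0.788 × 58.2 = 45.862 mol/min
Reaction term: ξ·ΔH°_rxn = 45.862 × 138 = 6328.9 kJ/min
Sensible, feed 36.4→25 °C: -148.62 kJ/min
Outlet flows (mol/min): A 12.338, B 45.862, C 45.862
Sensible, products 25→175 °C: 1854.4 kJ/min
Q = ΔH = 8034.7 kJ/min = 133.91 kW
Heat supplied = 133.91 kJ/s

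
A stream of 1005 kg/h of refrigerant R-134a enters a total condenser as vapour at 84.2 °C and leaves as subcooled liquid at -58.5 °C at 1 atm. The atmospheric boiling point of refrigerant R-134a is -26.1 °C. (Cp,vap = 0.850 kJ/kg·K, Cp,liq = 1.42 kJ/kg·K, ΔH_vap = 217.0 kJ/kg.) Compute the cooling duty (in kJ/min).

Q_c = 5980 kJ/min

vapour 84.2→-26.1 °C: -93.755 kJ/kg
condensation at -26.1 °C: -217 kJ/kg
liquid -26.1→-58.5 °C: -46.008 kJ/kg
Δh = -93.755 + -217 + -46.008 = -356.76 kJ/kg
Q = ṁ·Δh = 1005 kg/h × -356.76 kJ/kg = -358550 kJ/h
|Q| = 99.596 kW = 5975.8 kJ/min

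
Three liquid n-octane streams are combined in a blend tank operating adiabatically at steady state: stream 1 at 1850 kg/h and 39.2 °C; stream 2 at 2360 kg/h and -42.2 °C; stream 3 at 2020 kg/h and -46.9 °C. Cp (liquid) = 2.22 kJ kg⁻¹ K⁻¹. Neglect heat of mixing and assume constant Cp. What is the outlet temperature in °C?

T_out = -19.6 °C

Energy balance with Q = 0: Σ ṁᵢCp,ᵢ(T_out − Tᵢ) = 0
Σ ṁᵢCp,ᵢTᵢ = 1850×2.22×39.2 + 2360×2.22×-42.2 + 2020×2.22×-46.9 = -270420
Σ ṁᵢCp,ᵢ = 1850×2.22 + 2360×2.22 + 2020×2.22 = 13831
T_out = -270420 / 13831 = -19.552 °C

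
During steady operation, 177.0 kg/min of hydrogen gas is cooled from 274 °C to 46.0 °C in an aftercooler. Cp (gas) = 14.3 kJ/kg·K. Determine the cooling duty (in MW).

Q_c = 9.62 MW

Q = ṁ·Cp·ΔT = 177.0 × 14.3 × (46.0 − 274) = -577090 kJ/min
Converting: 577090 / 60 s = 9618.2 kW
Cooling duty = 9.6182 MW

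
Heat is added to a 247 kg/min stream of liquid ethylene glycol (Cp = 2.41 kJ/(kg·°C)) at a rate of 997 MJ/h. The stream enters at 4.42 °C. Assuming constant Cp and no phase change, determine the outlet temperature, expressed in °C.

T_out = 32.3 °C

Q = 997 MJ/h = 16617 kJ/min
ΔT = Q/(ṁ·Cp) = 16617/(247×2.41) = 27.915 K
T_out = 4.42 + 27.915 = 32.335 °C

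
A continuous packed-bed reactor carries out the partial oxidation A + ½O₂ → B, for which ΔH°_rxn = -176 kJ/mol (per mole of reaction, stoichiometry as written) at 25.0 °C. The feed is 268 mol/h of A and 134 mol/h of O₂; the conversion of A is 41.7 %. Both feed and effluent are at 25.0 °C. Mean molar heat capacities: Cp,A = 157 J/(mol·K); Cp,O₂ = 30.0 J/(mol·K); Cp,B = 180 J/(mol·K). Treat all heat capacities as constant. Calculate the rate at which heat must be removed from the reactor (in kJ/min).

Q_out = 328 kJ/min

Extent of reaction ξ = 0.417 × 268 = 111.76 mol/h
Reaction term: ξ·ΔH°_rxn = 111.76 × -176 = -19669 kJ/h
Q = ΔH = -19669 kJ/h = -5.4636 kW
Heat removed = 327.82 kJ/min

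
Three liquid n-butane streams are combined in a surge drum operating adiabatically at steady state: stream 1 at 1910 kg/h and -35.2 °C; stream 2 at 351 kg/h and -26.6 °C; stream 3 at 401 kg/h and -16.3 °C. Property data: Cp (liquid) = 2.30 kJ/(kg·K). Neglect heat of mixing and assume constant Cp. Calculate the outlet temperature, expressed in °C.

Adiabatic, steady state ⇒ Σ ṁᵢCp,ᵢ(T_out − Tᵢ) = 0
T_out = Σ ṁᵢCp,ᵢTᵢ / Σ ṁᵢCp,ᵢ
      = -191140 / 6122.6 = -31.219 °C

T_out = -31.2 °C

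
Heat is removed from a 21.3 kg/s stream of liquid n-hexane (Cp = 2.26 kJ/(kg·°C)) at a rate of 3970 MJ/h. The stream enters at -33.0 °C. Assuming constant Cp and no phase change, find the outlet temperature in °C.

Q = 3970 MJ/h = 1102.8 kJ/s
ΔT = Q/(ṁ·Cp) = 1102.8/(21.3×2.26) = 22.909 K
T_out = -33.0 − 22.909 = -55.909 °C

T_out = -55.9 °C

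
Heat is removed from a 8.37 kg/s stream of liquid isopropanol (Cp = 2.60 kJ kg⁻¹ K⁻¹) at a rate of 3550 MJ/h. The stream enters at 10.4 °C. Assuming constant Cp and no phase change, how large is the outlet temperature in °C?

Q = 3550 MJ/h = 986.11 kJ/s
ΔT = Q/(ṁ·Cp) = 986.11/(8.37×2.60) = 45.313 K
T_out = 10.4 − 45.313 = -34.913 °C

T_out = -34.9 °C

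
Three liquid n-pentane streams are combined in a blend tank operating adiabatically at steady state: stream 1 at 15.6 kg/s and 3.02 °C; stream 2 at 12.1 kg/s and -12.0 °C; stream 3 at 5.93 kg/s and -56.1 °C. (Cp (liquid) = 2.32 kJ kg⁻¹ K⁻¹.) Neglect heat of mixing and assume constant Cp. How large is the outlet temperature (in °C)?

Adiabatic, steady state ⇒ Σ ṁᵢCp,ᵢ(T_out − Tᵢ) = 0
Σ ṁᵢCp,ᵢTᵢ = 15.6×2.32×3.02 + 12.1×2.32×-12.0 + 5.93×2.32×-56.1 = -999.37
Σ ṁᵢCp,ᵢ = 15.6×2.32 + 12.1×2.32 + 5.93×2.32 = 78.022
T_out = -999.37 / 78.022 = -12.809 °C

T_out = -12.8 °C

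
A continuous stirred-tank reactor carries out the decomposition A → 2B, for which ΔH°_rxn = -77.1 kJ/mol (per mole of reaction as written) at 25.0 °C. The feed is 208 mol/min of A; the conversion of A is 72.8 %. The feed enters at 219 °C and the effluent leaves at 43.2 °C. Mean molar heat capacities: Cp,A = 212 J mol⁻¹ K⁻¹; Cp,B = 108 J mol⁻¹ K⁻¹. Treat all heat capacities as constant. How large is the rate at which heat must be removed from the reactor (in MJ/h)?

Q_out = 1160 MJ/h

Extent of reaction ξ = 0.728 × 208 = 151.42 mol/min
Reaction term: ξ·ΔH°_rxn = 151.42 × -77.1 = -11675 kJ/min
Sensible, feed 219→25 °C: -8554.6 kJ/min
Outlet flows (mol/min): A 56.576, B 302.85
Sensible, products 25→43.2 °C: 813.57 kJ/min
Q = ΔH = -19416 kJ/min = -323.6 kW
Heat removed = 1165 MJ/h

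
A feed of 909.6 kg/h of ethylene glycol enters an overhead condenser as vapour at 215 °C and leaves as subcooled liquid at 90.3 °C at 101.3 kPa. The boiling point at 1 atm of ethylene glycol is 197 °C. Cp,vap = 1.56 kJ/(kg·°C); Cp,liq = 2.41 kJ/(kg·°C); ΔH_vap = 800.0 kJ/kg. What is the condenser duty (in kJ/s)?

Q_c = 274 kJ/s

vapour 215→197 °C: -28.08 kJ/kg
condensation at 197 °C: -800 kJ/kg
liquid 197→90.3 °C: -257.15 kJ/kg
Δh = -28.08 + -800 + -257.15 = -1085.2 kJ/kg
Q = ṁ·Δh = 909.6 kg/h × -1085.2 kJ/kg = -987120 kJ/h
|Q| = 274.2 kW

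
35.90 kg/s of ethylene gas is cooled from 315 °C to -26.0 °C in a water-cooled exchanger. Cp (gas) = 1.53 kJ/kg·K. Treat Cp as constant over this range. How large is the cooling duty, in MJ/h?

Q_c = 67400 MJ/h

Q = ṁ·Cp·ΔT = 35.90 × 1.53 × (-26.0 − 315) = -18730 kJ/s
Cooling duty = 67428 MJ/h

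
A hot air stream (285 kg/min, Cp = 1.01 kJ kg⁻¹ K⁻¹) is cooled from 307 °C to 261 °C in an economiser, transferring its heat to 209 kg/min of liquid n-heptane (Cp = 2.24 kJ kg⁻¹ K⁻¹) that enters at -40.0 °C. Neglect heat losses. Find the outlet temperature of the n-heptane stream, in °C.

T_c,out = -11.7 °C

Heat released by hot stream: Q = 285 × 1.01 × (307 − 261) = 13241 kJ/min
Energy balance on cold side (adiabatic exchanger): Q = ṁ_c·Cp_c·(T_c,out − T_c,in)
T_c,out = -40.0 + 13241/(209 × 2.24) = -11.717 °C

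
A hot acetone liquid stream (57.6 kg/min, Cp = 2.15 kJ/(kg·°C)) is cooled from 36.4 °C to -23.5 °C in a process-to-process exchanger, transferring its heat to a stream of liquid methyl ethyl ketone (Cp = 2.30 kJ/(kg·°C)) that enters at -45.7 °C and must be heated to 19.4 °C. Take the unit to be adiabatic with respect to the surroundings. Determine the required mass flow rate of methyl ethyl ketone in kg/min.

Heat released by hot stream: Q = 57.6 × 2.15 × (36.4 − -23.5) = 7418 kJ/min
Energy balance on cold side (adiabatic exchanger): Q = ṁ_c·Cp_c·(T_c,out − T_c,in)
ṁ_c = 7418 / [2.30 × (19.4 − -45.7)] = 49.543 kg/min

ṁ_c = 49.5 kg/min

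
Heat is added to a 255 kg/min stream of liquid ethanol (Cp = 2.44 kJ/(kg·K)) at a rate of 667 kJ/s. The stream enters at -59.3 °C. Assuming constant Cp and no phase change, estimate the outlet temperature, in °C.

T_out = 5.02 °C

Q = 667 kJ/s = 40020 kJ/min
ΔT = Q/(ṁ·Cp) = 40020/(255×2.44) = 64.32 K
T_out = -59.3 + 64.32 = 5.0202 °C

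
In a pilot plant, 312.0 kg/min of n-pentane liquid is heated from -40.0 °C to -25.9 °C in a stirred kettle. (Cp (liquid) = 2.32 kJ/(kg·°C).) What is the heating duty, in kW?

Q = 170 kW

Q = ṁ·Cp·ΔT = 312.0 × 2.32 × (-25.9 − -40.0) = 10206 kJ/min
Converting: 10206 / 60 s = 170.1 kW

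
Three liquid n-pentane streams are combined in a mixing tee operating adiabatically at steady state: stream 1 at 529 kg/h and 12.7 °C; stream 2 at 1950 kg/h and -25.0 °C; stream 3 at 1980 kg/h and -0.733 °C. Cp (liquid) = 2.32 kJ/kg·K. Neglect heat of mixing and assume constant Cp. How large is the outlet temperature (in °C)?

Adiabatic, steady state ⇒ Σ ṁᵢCp,ᵢ(T_out − Tᵢ) = 0
T_out = Σ ṁᵢCp,ᵢTᵢ / Σ ṁᵢCp,ᵢ
      = -100880 / 10345 = -9.7517 °C

T_out = -9.75 °C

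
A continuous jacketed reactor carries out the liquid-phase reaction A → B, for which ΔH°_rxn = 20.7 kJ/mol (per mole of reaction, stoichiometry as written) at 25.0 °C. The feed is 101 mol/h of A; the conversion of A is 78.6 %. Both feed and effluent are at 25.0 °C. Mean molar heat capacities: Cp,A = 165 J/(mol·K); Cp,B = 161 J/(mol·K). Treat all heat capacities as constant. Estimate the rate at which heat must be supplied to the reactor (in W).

Q_in = 456 W

Extent of reaction ξ = 0.786 × 101 = 79.386 mol/h
Reaction term: ξ·ΔH°_rxn = 79.386 × 20.7 = 1643.3 kJ/h
Q = ΔH = 1643.3 kJ/h = 0.45647 kW
Heat supplied = 456.47 W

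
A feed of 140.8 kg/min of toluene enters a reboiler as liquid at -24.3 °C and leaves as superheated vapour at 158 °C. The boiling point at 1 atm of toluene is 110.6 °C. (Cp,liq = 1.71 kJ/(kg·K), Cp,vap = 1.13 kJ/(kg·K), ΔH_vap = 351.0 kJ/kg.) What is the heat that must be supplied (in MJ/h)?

Q = 5370 MJ/h

liquid -24.3→110.6 °C: 230.68 kJ/kg
vaporisation at 110.6 °C: 351 kJ/kg
vapour 110.6→158 °C: 53.562 kJ/kg
Δh = 230.68 + 351 + 53.562 = 635.24 kJ/kg
Q = ṁ·Δh = 140.8 kg/min × 635.24 kJ/kg = 89442 kJ/min
|Q| = 1490.7 kW = 5366.5 MJ/h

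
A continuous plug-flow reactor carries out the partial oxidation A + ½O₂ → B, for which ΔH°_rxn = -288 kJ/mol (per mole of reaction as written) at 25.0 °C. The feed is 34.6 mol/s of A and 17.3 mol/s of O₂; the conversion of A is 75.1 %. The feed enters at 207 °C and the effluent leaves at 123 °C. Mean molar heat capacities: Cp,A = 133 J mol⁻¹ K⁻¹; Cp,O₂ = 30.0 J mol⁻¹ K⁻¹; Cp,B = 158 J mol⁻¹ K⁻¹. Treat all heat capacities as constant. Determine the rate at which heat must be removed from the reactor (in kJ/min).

Extent of reaction ξ = 0.751 × 34.6 = 25.985 mol/s
Reaction term: ξ·ΔH°_rxn = 25.985 × -288 = -7483.6 kJ/s
Sensible, feed 207→25 °C: -931.99 kJ/s
Outlet flows (mol/s): A 8.6154, O₂ 4.3077, B 25.985
Sensible, products 25→123 °C: 527.3 kJ/s
Q = ΔH = -7888.2 kJ/s = -7888.2 kW
Heat removed = 473290 kJ/min

Q_out = 473000 kJ/min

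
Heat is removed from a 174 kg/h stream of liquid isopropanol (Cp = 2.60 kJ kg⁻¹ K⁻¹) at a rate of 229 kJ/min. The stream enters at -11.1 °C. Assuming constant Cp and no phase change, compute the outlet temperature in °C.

T_out = -41.5 °C

Q = 229 kJ/min = 13740 kJ/h
ΔT = Q/(ṁ·Cp) = 13740/(174×2.60) = 30.371 K
T_out = -11.1 − 30.371 = -41.471 °C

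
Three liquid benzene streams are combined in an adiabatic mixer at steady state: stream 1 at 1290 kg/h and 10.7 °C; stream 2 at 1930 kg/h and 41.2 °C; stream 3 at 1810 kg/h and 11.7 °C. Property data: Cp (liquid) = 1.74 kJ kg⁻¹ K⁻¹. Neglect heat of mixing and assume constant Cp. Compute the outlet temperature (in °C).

T_out = 22.8 °C

Energy balance with Q = 0: Σ ṁᵢCp,ᵢ(T_out − Tᵢ) = 0
Σ ṁᵢCp,ᵢTᵢ = 1290×1.74×10.7 + 1930×1.74×41.2 + 1810×1.74×11.7 = 199220
Σ ṁᵢCp,ᵢ = 1290×1.74 + 1930×1.74 + 1810×1.74 = 8752.2
T_out = 199220 / 8752.2 = 22.763 °C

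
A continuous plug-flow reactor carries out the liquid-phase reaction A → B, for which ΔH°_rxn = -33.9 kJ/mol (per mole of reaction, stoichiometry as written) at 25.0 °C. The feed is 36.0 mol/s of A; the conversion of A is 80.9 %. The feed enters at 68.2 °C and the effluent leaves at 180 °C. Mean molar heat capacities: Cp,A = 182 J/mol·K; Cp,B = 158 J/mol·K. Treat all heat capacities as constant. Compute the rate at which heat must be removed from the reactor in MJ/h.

Q_out = 1310 MJ/h

Extent of reaction ξ = 0.809 × 36.0 = 29.124 mol/s
Reaction term: ξ·ΔH°_rxn = 29.124 × -33.9 = -987.3 kJ/s
Sensible, feed 68.2→25 °C: -283.05 kJ/s
Outlet flows (mol/s): A 6.876, B 29.124
Sensible, products 25→180 °C: 907.22 kJ/s
Q = ΔH = -363.13 kJ/s = -363.13 kW
Heat removed = 1307.3 MJ/h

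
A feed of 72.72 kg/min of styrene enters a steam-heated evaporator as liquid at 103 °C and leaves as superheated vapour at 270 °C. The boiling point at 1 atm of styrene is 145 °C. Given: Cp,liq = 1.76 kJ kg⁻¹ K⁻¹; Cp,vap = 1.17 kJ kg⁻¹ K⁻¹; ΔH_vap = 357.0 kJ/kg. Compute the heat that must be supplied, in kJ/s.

Q = 700 kJ/s

liquid 103→145 °C: 73.92 kJ/kg
vaporisation at 145 °C: 357 kJ/kg
vapour 145→270 °C: 146.25 kJ/kg
Δh = 73.92 + 357 + 146.25 = 577.17 kJ/kg
Q = ṁ·Δh = 72.72 kg/min × 577.17 kJ/kg = 41972 kJ/min
|Q| = 699.53 kW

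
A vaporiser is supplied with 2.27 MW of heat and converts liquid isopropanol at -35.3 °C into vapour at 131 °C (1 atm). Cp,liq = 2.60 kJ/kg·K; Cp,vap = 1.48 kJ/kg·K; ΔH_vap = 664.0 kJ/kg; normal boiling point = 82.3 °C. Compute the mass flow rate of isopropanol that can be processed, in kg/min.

ṁ = 131 kg/min

Δh = 2.60×(82.3−-35.3) + 664.0 + 1.48×(131−82.3) = 1041.8 kJ/kg
Q = 2.27 MW = 2270 kJ/s = 136200 kJ/min
ṁ = Q/Δh = 136200 / 1041.8 = 130.73 kg/min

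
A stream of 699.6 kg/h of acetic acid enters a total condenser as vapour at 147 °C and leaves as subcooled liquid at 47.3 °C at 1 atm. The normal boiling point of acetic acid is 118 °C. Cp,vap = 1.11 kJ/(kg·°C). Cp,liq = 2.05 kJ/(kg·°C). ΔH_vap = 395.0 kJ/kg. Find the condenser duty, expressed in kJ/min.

vapour 147→118 °C: -32.19 kJ/kg
condensation at 118 °C: -395 kJ/kg
liquid 118→47.3 °C: -144.94 kJ/kg
Δh = -32.19 + -395 + -144.94 = -572.12 kJ/kg
Q = ṁ·Δh = 699.6 kg/h × -572.12 kJ/kg = -400260 kJ/h
|Q| = 111.18 kW = 6671 kJ/min

Q_c = 6670 kJ/min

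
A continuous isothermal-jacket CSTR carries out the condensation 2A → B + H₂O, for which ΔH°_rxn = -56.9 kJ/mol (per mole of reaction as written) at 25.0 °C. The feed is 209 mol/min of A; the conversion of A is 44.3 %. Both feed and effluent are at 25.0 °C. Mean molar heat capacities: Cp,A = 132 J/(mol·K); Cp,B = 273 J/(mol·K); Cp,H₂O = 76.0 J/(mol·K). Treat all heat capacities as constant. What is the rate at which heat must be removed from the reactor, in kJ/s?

Q_out = 43.9 kJ/s

Extent of reaction ξ = 0.443 × 209 / 2 = 46.294 mol/min
Reaction term: ξ·ΔH°_rxn = 46.294 × -56.9 = -2634.1 kJ/min
Q = ΔH = -2634.1 kJ/min = -43.902 kW
Heat removed = 43.902 kJ/s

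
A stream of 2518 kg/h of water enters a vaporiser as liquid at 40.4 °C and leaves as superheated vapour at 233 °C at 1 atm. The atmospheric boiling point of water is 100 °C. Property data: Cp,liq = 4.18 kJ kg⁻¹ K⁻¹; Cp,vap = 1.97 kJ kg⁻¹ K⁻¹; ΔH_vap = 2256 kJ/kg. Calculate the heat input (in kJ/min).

Q = 116000 kJ/min

liquid 40.4→100 °C: 249.13 kJ/kg
vaporisation at 100 °C: 2256 kJ/kg
vapour 100→233 °C: 262.01 kJ/kg
Δh = 249.13 + 2256 + 262.01 = 2767.1 kJ/kg
Q = ṁ·Δh = 2518 kg/h × 2767.1 kJ/kg = 6.9677e+06 kJ/h
|Q| = 1935.5 kW = 116130 kJ/min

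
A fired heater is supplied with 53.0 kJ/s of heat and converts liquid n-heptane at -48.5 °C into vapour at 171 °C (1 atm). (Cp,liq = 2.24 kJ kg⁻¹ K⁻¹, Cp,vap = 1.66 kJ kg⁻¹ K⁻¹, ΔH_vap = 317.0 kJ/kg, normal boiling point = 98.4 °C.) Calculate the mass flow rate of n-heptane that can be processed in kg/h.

Δh = 2.24×(98.4−-48.5) + 317.0 + 1.66×(171−98.4) = 766.57 kJ/kg
Q = 53.0 kJ/s = 53 kJ/s = 190800 kJ/h
ṁ = Q/Δh = 190800 / 766.57 = 248.9 kg/h

ṁ = 249 kg/h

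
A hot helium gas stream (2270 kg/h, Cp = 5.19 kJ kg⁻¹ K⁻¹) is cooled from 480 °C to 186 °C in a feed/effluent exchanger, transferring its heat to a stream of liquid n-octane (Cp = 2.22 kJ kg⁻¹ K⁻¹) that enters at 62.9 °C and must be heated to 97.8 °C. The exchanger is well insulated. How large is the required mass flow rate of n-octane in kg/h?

ṁ_c = 44700 kg/h

Heat released by hot stream: Q = 2270 × 5.19 × (480 − 186) = 3.4637e+06 kJ/h
Energy balance on cold side (adiabatic exchanger): Q = ṁ_c·Cp_c·(T_c,out − T_c,in)
ṁ_c = 3.4637e+06 / [2.22 × (97.8 − 62.9)] = 44706 kg/h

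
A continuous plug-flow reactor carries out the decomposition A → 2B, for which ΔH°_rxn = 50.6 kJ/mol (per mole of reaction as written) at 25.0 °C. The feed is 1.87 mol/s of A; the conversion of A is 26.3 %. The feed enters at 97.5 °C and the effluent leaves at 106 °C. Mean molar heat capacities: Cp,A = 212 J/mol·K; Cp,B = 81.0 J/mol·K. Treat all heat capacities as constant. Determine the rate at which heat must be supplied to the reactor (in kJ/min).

Extent of reaction ξ = 0.263 × 1.87 = 0.49181 mol/s
Reaction term: ξ·ΔH°_rxn = 0.49181 × 50.6 = 24.886 kJ/s
Sensible, feed 97.5→25 °C: -28.742 kJ/s
Outlet flows (mol/s): A 1.3782, B 0.98362
Sensible, products 25→106 °C: 30.12 kJ/s
Q = ΔH = 26.263 kJ/s = 26.263 kW
Heat supplied = 1575.8 kJ/min

Q_in = 1580 kJ/min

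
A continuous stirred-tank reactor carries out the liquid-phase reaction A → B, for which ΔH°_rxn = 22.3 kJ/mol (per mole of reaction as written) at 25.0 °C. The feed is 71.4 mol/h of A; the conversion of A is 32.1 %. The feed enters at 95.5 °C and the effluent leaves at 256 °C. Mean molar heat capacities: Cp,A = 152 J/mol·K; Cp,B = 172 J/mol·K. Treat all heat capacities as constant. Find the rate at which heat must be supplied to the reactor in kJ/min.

Q_in = 39.3 kJ/min

Extent of reaction ξ = 0.321 × 71.4 = 22.919 mol/h
Reaction term: ξ·ΔH°_rxn = 22.919 × 22.3 = 511.1 kJ/h
Sensible, feed 95.5→25 °C: -765.12 kJ/h
Outlet flows (mol/h): A 48.481, B 22.919
Sensible, products 25→256 °C: 2612.9 kJ/h
Q = ΔH = 2358.9 kJ/h = 0.65524 kW
Heat supplied = 39.314 kJ/min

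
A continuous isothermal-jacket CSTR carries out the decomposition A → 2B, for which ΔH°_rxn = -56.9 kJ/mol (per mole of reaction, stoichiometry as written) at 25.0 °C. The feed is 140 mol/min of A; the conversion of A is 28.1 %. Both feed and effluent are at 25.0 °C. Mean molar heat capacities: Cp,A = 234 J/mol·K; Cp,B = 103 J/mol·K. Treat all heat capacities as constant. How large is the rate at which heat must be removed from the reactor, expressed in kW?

Q_out = 37.3 kW

Extent of reaction ξ = 0.281 × 140 = 39.34 mol/min
Reaction term: ξ·ΔH°_rxn = 39.34 × -56.9 = -2238.4 kJ/min
Q = ΔH = -2238.4 kJ/min = -37.307 kW
Heat removed = 37.307 kW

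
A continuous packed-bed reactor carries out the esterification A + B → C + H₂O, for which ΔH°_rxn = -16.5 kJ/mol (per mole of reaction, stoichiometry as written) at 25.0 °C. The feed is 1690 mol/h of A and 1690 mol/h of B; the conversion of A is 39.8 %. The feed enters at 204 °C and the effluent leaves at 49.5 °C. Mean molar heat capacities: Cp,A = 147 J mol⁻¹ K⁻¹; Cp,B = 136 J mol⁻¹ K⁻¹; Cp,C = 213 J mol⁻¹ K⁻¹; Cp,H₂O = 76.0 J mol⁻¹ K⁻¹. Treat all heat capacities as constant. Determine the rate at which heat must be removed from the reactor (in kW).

Q_out = 23.6 kW

Extent of reaction ξ = 0.398 × 1690 = 672.62 mol/h
Reaction term: ξ·ΔH°_rxn = 672.62 × -16.5 = -11098 kJ/h
Sensible, feed 204→25 °C: -85610 kJ/h
Outlet flows (mol/h): A 1017.4, B 1017.4, C 672.62, H₂O 672.62
Sensible, products 25→49.5 °C: 11816 kJ/h
Q = ΔH = -84892 kJ/h = -23.581 kW
Heat removed = 23.581 kW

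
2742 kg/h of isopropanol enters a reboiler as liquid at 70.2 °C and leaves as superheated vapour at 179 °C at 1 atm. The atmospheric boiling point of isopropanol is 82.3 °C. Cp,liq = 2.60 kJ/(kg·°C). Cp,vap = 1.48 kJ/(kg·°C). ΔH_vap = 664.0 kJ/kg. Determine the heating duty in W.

liquid 70.2→82.3 °C: 31.46 kJ/kg
vaporisation at 82.3 °C: 664 kJ/kg
vapour 82.3→179 °C: 143.12 kJ/kg
Δh = 31.46 + 664 + 143.12 = 838.58 kJ/kg
Q = ṁ·Δh = 2742 kg/h × 838.58 kJ/kg = 2.2994e+06 kJ/h
|Q| = 638.72 kW = 638720 W

Q = 639000 W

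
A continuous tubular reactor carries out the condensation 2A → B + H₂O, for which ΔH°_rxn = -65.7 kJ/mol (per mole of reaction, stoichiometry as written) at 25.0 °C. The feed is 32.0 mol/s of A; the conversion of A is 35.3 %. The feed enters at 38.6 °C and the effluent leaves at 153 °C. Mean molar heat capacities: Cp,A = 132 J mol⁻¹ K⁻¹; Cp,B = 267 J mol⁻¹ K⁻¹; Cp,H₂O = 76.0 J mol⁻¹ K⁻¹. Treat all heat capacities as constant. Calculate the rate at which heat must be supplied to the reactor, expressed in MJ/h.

Extent of reaction ξ = 0.353 × 32.0 / 2 = 5.648 mol/s
Reaction term: ξ·ΔH°_rxn = 5.648 × -65.7 = -371.07 kJ/s
Sensible, feed 38.6→25 °C: -57.446 kJ/s
Outlet flows (mol/s): A 20.704, B 5.648, H₂O 5.648
Sensible, products 25→153 °C: 597.78 kJ/s
Q = ΔH = 169.26 kJ/s = 169.26 kW
Heat supplied = 609.35 MJ/h

Q_in = 609 MJ/h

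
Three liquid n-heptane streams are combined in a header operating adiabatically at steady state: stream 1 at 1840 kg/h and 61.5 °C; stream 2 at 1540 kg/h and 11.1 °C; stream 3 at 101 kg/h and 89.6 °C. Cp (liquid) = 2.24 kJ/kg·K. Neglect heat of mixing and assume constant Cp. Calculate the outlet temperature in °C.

T_out = 40.0 °C

No heat crosses the boundary, so H_out = H_in.
T_out = Σ ṁᵢCp,ᵢTᵢ / Σ ṁᵢCp,ᵢ
      = 312040 / 7797.4 = 40.018 °C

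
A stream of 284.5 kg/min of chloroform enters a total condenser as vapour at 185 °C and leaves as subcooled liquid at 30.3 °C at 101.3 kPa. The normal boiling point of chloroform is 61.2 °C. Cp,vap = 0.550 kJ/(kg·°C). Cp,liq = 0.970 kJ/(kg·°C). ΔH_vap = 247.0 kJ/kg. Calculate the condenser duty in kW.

vapour 185→61.2 °C: -68.09 kJ/kg
condensation at 61.2 °C: -247 kJ/kg
liquid 61.2→30.3 °C: -29.973 kJ/kg
Δh = -68.09 + -247 + -29.973 = -345.06 kJ/kg
Q = ṁ·Δh = 284.5 kg/min × -345.06 kJ/kg = -98170 kJ/min
|Q| = 1636.2 kW

Q_c = 1640 kW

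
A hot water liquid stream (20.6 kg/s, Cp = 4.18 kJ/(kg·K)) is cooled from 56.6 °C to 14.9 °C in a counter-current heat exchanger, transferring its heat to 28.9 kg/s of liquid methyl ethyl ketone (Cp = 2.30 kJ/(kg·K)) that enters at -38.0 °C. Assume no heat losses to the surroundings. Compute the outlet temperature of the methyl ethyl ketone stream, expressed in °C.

Heat released by hot stream: Q = 20.6 × 4.18 × (56.6 − 14.9) = 3590.7 kJ/s
Energy balance on cold side (adiabatic exchanger): Q = ṁ_c·Cp_c·(T_c,out − T_c,in)
T_c,out = -38.0 + 3590.7/(28.9 × 2.30) = 16.02 °C

T_c,out = 16.0 °C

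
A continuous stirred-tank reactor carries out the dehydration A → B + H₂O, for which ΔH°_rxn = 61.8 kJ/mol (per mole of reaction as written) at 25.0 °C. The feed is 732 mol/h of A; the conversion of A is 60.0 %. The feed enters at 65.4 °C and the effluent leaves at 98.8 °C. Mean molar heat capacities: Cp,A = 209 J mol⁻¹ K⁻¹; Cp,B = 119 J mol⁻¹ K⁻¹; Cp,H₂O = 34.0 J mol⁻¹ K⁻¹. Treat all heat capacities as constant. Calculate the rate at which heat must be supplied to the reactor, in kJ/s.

Extent of reaction ξ = 0.600 × 732 = 439.2 mol/h
Reaction term: ξ·ΔH°_rxn = 439.2 × 61.8 = 27143 kJ/h
Sensible, feed 65.4→25 °C: -6180.7 kJ/h
Outlet flows (mol/h): A 292.8, B 439.2, H₂O 439.2
Sensible, products 25→98.8 °C: 9475.4 kJ/h
Q = ΔH = 30437 kJ/h = 8.4548 kW
Heat supplied = 8.4548 kJ/s

Q_in = 8.45 kJ/s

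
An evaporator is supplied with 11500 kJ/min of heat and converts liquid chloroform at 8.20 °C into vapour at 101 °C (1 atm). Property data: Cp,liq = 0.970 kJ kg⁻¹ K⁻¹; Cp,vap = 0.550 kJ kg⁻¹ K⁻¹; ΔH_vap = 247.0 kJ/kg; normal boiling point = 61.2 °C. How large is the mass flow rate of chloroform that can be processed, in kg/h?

ṁ = 2150 kg/h

Δh = 0.970×(61.2−8.20) + 247.0 + 0.550×(101−61.2) = 320.3 kJ/kg
Q = 11500 kJ/min = 191.67 kJ/s = 690000 kJ/h
ṁ = Q/Δh = 690000 / 320.3 = 2154.2 kg/h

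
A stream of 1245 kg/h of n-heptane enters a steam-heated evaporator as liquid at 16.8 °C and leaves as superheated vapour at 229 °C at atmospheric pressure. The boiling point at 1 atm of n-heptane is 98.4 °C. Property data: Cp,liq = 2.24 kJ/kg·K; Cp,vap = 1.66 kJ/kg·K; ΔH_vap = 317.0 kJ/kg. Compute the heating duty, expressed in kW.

Q = 248 kW

liquid 16.8→98.4 °C: 182.78 kJ/kg
vaporisation at 98.4 °C: 317 kJ/kg
vapour 98.4→229 °C: 216.8 kJ/kg
Δh = 182.78 + 317 + 216.8 = 716.58 kJ/kg
Q = ṁ·Δh = 1245 kg/h × 716.58 kJ/kg = 892140 kJ/h
|Q| = 247.82 kW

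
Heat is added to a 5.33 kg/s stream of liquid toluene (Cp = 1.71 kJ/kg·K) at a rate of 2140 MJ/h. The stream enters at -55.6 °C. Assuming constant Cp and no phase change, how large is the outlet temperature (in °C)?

Q = 2140 MJ/h = 594.44 kJ/s
ΔT = Q/(ṁ·Cp) = 594.44/(5.33×1.71) = 65.221 K
T_out = -55.6 + 65.221 = 9.6211 °C

T_out = 9.62 °C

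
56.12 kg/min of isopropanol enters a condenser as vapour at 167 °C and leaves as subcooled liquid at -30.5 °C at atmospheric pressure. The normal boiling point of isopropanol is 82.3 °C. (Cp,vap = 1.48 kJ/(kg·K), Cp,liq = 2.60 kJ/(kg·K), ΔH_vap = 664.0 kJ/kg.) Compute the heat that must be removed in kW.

Q_c = 1010 kW

vapour 167→82.3 °C: -125.36 kJ/kg
condensation at 82.3 °C: -664 kJ/kg
liquid 82.3→-30.5 °C: -293.28 kJ/kg
Δh = -125.36 + -664 + -293.28 = -1082.6 kJ/kg
Q = ṁ·Δh = 56.12 kg/min × -1082.6 kJ/kg = -60758 kJ/min
|Q| = 1012.6 kW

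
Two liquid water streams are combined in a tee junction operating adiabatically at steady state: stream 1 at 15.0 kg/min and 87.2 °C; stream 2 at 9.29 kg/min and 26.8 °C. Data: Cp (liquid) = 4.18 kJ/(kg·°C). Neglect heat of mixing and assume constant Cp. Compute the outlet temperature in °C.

Energy balance with Q = 0: Σ ṁᵢCp,ᵢ(T_out − Tᵢ) = 0
T_out = Σ ṁᵢCp,ᵢTᵢ / Σ ṁᵢCp,ᵢ
      = 6508.1 / 101.53 = 64.099 °C

T_out = 64.1 °C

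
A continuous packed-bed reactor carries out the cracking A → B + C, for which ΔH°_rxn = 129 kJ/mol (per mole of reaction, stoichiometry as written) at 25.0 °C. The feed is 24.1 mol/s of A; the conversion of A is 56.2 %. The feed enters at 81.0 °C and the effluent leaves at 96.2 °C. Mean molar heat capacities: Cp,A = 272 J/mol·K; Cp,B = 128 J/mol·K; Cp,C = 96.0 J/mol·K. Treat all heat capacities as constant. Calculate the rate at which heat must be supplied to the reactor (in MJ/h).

Extent of reaction ξ = 0.562 × 24.1 = 13.544 mol/s
Reaction term: ξ·ΔH°_rxn = 13.544 × 129 = 1747.2 kJ/s
Sensible, feed 81.0→25 °C: -367.09 kJ/s
Outlet flows (mol/s): A 10.556, B 13.544, C 13.544
Sensible, products 25→96.2 °C: 420.44 kJ/s
Q = ΔH = 1800.6 kJ/s = 1800.6 kW
Heat supplied = 6482 MJ/h

Q_in = 6480 MJ/h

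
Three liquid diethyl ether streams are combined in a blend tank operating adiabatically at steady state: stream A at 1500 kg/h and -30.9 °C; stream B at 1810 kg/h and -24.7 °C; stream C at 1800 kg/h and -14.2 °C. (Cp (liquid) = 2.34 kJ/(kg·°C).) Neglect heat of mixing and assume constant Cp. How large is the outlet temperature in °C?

No heat crosses the boundary, so H_out = H_in.
T_out = Σ ṁᵢCp,ᵢTᵢ / Σ ṁᵢCp,ᵢ
      = -272880 / 11957 = -22.821 °C

T_out = -22.8 °C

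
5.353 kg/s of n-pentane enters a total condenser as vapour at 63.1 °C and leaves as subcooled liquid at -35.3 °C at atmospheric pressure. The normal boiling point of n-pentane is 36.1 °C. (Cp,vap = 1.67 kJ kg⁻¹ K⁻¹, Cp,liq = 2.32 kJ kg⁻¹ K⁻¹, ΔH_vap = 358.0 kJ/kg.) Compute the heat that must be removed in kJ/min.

vapour 63.1→36.1 °C: -45.09 kJ/kg
condensation at 36.1 °C: -358 kJ/kg
liquid 36.1→-35.3 °C: -165.65 kJ/kg
Δh = -45.09 + -358 + -165.65 = -568.74 kJ/kg
Q = ṁ·Δh = 5.353 kg/s × -568.74 kJ/kg = -3044.5 kJ/s
|Q| = 3044.5 kW = 182670 kJ/min

Q_c = 183000 kJ/min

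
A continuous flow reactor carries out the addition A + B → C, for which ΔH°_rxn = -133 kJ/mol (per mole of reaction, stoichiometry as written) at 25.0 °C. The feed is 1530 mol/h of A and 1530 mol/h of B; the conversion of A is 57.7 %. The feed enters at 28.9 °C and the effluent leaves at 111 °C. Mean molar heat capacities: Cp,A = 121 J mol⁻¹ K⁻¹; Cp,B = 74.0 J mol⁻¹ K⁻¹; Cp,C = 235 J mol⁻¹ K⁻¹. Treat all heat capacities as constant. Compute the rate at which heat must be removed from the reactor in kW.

Q_out = 25.0 kW

Extent of reaction ξ = 0.577 × 1530 = 882.81 mol/h
Reaction term: ξ·ΔH°_rxn = 882.81 × -133 = -117410 kJ/h
Sensible, feed 28.9→25 °C: -1163.6 kJ/h
Outlet flows (mol/h): A 647.19, B 647.19, C 882.81
Sensible, products 25→111 °C: 28695 kJ/h
Q = ΔH = -89882 kJ/h = -24.967 kW
Heat removed = 24.967 kW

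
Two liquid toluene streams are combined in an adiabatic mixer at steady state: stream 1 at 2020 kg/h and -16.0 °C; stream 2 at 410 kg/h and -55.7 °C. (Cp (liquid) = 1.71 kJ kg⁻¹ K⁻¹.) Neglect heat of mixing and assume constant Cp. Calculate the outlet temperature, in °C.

T_out = -22.7 °C

Adiabatic, steady state ⇒ Σ ṁᵢCp,ᵢ(T_out − Tᵢ) = 0
T_out = Σ ṁᵢCp,ᵢTᵢ / Σ ṁᵢCp,ᵢ
      = -94318 / 4155.3 = -22.698 °C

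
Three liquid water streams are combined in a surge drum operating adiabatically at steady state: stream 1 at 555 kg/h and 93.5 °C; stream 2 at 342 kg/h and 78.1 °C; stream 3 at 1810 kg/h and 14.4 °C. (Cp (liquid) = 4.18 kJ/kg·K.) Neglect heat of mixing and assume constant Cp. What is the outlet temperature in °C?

T_out = 38.7 °C

Adiabatic, steady state ⇒ Σ ṁᵢCp,ᵢ(T_out − Tᵢ) = 0
Σ ṁᵢCp,ᵢTᵢ = 555×4.18×93.5 + 342×4.18×78.1 + 1810×4.18×14.4 = 437510
Σ ṁᵢCp,ᵢ = 555×4.18 + 342×4.18 + 1810×4.18 = 11315
T_out = 437510 / 11315 = 38.665 °C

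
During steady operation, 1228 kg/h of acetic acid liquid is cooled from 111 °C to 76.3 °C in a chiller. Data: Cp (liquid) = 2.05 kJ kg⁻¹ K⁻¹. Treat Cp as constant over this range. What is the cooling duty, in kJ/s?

Q_c = 24.3 kJ/s

Q = ṁ·Cp·ΔT = 1228 × 2.05 × (76.3 − 111) = -87354 kJ/h
Converting: 87354 / 3600 s = 24.265 kW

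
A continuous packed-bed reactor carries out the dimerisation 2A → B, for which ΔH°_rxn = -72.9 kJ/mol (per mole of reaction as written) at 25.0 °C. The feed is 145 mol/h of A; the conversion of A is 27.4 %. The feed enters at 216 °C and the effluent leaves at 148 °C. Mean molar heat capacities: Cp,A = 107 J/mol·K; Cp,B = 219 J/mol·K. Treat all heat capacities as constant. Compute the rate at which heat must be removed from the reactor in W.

Q_out = 692 W

Extent of reaction ξ = 0.274 × 145 / 2 = 19.865 mol/h
Reaction term: ξ·ΔH°_rxn = 19.865 × -72.9 = -1448.2 kJ/h
Sensible, feed 216→25 °C: -2963.4 kJ/h
Outlet flows (mol/h): A 105.27, B 19.865
Sensible, products 25→148 °C: 1920.6 kJ/h
Q = ΔH = -2491 kJ/h = -0.69193 kW
Heat removed = 691.93 W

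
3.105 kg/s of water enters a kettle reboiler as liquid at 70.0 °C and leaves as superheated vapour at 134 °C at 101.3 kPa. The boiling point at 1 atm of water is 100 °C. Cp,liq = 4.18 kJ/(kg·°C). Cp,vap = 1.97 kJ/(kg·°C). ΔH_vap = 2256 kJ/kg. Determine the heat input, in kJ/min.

Q = 456000 kJ/min

liquid 70.0→100 °C: 125.4 kJ/kg
vaporisation at 100 °C: 2256 kJ/kg
vapour 100→134 °C: 66.98 kJ/kg
Δh = 125.4 + 2256 + 66.98 = 2448.4 kJ/kg
Q = ṁ·Δh = 3.105 kg/s × 2448.4 kJ/kg = 7602.2 kJ/s
|Q| = 7602.2 kW = 456130 kJ/min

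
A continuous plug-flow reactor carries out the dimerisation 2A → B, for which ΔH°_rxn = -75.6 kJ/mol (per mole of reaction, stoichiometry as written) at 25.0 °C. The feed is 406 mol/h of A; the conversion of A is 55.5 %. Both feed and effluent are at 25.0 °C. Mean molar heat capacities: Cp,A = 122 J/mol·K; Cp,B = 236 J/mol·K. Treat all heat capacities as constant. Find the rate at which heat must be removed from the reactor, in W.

Q_out = 2370 W

Extent of reaction ξ = 0.555 × 406 / 2 = 112.67 mol/h
Reaction term: ξ·ΔH°_rxn = 112.67 × -75.6 = -8517.5 kJ/h
Q = ΔH = -8517.5 kJ/h = -2.366 kW
Heat removed = 2366 W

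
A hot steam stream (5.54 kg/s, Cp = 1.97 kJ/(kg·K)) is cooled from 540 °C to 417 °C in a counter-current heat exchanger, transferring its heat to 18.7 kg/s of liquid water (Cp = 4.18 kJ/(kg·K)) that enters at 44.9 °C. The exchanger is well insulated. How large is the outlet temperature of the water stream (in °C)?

Heat released by hot stream: Q = 5.54 × 1.97 × (540 − 417) = 1342.4 kJ/s
Energy balance on cold side (adiabatic exchanger): Q = ṁ_c·Cp_c·(T_c,out − T_c,in)
T_c,out = 44.9 + 1342.4/(18.7 × 4.18) = 62.074 °C

T_c,out = 62.1 °C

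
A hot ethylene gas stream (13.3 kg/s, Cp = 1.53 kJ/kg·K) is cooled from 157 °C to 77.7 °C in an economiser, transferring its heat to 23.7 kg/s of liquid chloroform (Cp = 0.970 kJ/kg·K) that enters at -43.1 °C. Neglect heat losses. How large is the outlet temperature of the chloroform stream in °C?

Heat released by hot stream: Q = 13.3 × 1.53 × (157 − 77.7) = 1613.7 kJ/s
Energy balance on cold side (adiabatic exchanger): Q = ṁ_c·Cp_c·(T_c,out − T_c,in)
T_c,out = -43.1 + 1613.7/(23.7 × 0.970) = 27.093 °C

T_c,out = 27.1 °C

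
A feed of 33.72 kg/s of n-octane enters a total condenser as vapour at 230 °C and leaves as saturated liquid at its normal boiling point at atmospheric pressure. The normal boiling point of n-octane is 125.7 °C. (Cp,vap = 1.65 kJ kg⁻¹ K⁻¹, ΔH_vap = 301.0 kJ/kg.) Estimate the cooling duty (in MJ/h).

Q_c = 57400 MJ/h

vapour 230→125.7 °C: -172.09 kJ/kg
condensation at 125.7 °C: -301 kJ/kg
Δh = -172.09 + -301 = -473.1 kJ/kg
Q = ṁ·Δh = 33.72 kg/s × -473.1 kJ/kg = -15953 kJ/s
|Q| = 15953 kW = 57430 MJ/h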